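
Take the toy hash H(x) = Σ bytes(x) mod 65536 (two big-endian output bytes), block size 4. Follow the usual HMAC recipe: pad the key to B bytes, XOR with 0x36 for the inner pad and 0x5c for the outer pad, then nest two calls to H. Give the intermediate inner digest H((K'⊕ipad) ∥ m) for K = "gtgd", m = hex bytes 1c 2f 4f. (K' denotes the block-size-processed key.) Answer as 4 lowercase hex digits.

01d0

Key "gtgd" = 67 74 67 64 is exactly B = 4 bytes: K' = 67 74 67 64.
K' ⊕ ipad = 51 42 51 52.
Inner input = 51 42 51 52 ∥ 1c 2f 4f.
Inner hash: sum = 81+66+81+82+28+47+79 = 464 → 01 d0.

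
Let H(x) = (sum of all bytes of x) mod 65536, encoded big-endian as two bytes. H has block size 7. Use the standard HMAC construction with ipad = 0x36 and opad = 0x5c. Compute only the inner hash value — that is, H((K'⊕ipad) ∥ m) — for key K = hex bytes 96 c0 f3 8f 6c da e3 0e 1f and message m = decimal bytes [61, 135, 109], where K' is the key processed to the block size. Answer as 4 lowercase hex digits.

Key hex bytes 96 c0 f3 8f 6c da e3 0e 1f is 9 bytes > B = 7, so hash it first: H(key) = 05 2e, then zero-pad to 7 bytes: K' = 05 2e 00 00 00 00 00.
K' ⊕ ipad = 33 18 36 36 36 36 36.
Inner input = 33 18 36 36 36 36 36 ∥ 3d 87 6d.
Inner hash: sum = 51+24+54+54+54+54+54+61+135+109 = 650 → 02 8a.

028a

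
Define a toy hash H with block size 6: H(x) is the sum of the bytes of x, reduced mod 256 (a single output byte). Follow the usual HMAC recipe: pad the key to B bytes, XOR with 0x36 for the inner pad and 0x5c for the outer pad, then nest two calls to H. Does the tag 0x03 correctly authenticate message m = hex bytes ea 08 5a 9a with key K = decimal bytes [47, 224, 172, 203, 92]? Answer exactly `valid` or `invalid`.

Key decimal bytes [47, 224, 172, 203, 92] = 2f e0 ac cb 5c is 5 bytes ≤ B = 6; zero-pad to 6 bytes: K' = 2f e0 ac cb 5c 00.
K' ⊕ ipad = 19 d6 9a fd 6a 36; K' ⊕ opad = 73 bc f0 97 00 5c.
Inner hash: sum = 25+214+154+253+106+54+234+8+90+154 = 1292; mod 256 = 12 → 0c.
Outer hash (recomputed tag): sum = 115+188+240+151+0+92+12 = 798; mod 256 = 30 → 1e.
Recomputed tag = 1e; claimed = 03 → mismatch.

invalid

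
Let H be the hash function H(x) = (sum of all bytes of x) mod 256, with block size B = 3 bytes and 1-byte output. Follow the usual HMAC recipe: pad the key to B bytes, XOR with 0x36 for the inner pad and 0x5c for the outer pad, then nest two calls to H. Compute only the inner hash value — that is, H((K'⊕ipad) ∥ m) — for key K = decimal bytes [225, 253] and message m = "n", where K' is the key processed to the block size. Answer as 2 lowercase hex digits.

Key decimal bytes [225, 253] = e1 fd is 2 bytes ≤ B = 3; zero-pad to 3 bytes: K' = e1 fd 00.
K' ⊕ ipad = d7 cb 36.
Inner input = d7 cb 36 ∥ 6e.
Inner hash: sum = 215+203+54+110 = 582; mod 256 = 70 → 46.

46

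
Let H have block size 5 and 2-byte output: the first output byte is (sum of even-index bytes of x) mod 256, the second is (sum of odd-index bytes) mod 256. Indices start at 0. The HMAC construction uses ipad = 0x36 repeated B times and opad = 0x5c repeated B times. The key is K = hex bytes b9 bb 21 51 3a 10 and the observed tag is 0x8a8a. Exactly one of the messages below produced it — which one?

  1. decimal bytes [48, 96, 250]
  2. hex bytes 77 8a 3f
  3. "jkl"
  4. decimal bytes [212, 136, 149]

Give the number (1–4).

1

Key hex bytes b9 bb 21 51 3a 10 is 6 bytes > B = 5, so hash it first: H(key) = 14 1c, then zero-pad to 5 bytes: K' = 14 1c 00 00 00.
K' ⊕ ipad = 22 2a 36 36 36; K' ⊕ opad = 48 40 5c 5c 5c.
m1: inner = H(22 2a 36 36 36 30 60 fa) = ee 8a; tag = H(48 40 5c 5c 5c ee 8a) = 8a8a ← matches
m2: inner = H(22 2a 36 36 36 77 8a 3f) = 18 16; tag = H(48 40 5c 5c 5c 18 16) = 16b4
m3: inner = H(22 2a 36 36 36 6a 6b 6c) = f9 36; tag = H(48 40 5c 5c 5c f9 36) = 3695
m4: inner = H(22 2a 36 36 36 d4 88 95) = 16 c9; tag = H(48 40 5c 5c 5c 16 c9) = c9b2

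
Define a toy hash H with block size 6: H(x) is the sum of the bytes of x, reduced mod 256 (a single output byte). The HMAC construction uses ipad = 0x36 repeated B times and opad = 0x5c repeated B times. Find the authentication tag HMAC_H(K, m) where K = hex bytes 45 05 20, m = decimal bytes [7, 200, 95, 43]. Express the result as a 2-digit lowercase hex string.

Key hex bytes 45 05 20 is 3 bytes ≤ B = 6; zero-pad to 6 bytes: K' = 45 05 20 00 00 00.
K' ⊕ ipad = 73 33 16 36 36 36.  K' ⊕ opad = 19 59 7c 5c 5c 5c.
Inner input = (K'⊕ipad) ∥ m = 73 33 16 36 36 36 ∥ 07 c8 5f 2b.
Inner hash: sum = 115+51+22+54+54+54+7+200+95+43 = 695; mod 256 = 183 → b7.
Outer input = (K'⊕opad) ∥ inner = 19 59 7c 5c 5c 5c ∥ b7.
Outer hash (tag): sum = 25+89+124+92+92+92+183 = 697; mod 256 = 185 → b9.

b9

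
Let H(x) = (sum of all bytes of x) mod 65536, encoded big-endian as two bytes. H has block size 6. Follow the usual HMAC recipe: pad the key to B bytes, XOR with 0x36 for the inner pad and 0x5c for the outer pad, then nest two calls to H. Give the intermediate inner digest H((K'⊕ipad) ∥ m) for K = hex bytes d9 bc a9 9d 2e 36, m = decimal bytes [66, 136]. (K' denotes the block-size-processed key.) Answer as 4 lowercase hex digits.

Key hex bytes d9 bc a9 9d 2e 36 is exactly B = 6 bytes: K' = d9 bc a9 9d 2e 36.
K' ⊕ ipad = ef 8a 9f ab 18 00.
Inner input = ef 8a 9f ab 18 00 ∥ 42 88.
Inner hash: sum = 239+138+159+171+24+0+66+136 = 933 → 03 a5.

03a5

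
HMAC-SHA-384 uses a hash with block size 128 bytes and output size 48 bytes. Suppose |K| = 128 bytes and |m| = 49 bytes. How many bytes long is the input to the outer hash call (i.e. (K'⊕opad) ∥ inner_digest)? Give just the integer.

176

Key is 128 ≤ 128 bytes, zero-padded: |K'| = 128.
Outer input = (K'⊕opad) ∥ H(inner) → 128 + 48 = 176 bytes.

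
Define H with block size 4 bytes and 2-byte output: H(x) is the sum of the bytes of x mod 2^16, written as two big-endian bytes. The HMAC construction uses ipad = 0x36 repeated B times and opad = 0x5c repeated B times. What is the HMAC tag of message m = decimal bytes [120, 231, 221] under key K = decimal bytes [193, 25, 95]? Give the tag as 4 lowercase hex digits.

0146

Key decimal bytes [193, 25, 95] = c1 19 5f is 3 bytes ≤ B = 4; zero-pad to 4 bytes: K' = c1 19 5f 00.
K' ⊕ ipad = f7 2f 69 36.  K' ⊕ opad = 9d 45 03 5c.
Inner input = (K'⊕ipad) ∥ m = f7 2f 69 36 ∥ 78 e7 dd.
Inner hash: sum = 247+47+105+54+120+231+221 = 1025 → 04 01.
Outer input = (K'⊕opad) ∥ inner = 9d 45 03 5c ∥ 04 01.
Outer hash (tag): sum = 157+69+3+92+4+1 = 326 → 01 46.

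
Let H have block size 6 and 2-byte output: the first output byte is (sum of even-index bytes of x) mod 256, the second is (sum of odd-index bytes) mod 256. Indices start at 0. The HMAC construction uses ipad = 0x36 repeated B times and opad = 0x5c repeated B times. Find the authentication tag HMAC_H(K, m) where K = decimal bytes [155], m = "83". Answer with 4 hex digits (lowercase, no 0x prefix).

d0e9

Key decimal bytes [155] = 9b is 1 byte ≤ B = 6; zero-pad to 6 bytes: K' = 9b 00 00 00 00 00.
K' ⊕ ipad = ad 36 36 36 36 36.  K' ⊕ opad = c7 5c 5c 5c 5c 5c.
Inner input = (K'⊕ipad) ∥ m = ad 36 36 36 36 36 ∥ 38 33.
Inner hash: even-index sum = 337 mod 256 = 81; odd-index sum = 213 mod 256 = 213 → 51 d5.
Outer input = (K'⊕opad) ∥ inner = c7 5c 5c 5c 5c 5c ∥ 51 d5.
Outer hash (tag): even-index sum = 464 mod 256 = 208; odd-index sum = 489 mod 256 = 233 → d0 e9.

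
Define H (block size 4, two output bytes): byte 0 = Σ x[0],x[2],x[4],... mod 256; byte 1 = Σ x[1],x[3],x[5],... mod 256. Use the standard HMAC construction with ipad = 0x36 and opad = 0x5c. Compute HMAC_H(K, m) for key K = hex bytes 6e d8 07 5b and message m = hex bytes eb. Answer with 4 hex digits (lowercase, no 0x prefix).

Key hex bytes 6e d8 07 5b is exactly B = 4 bytes: K' = 6e d8 07 5b.
K' ⊕ ipad = 58 ee 31 6d.  K' ⊕ opad = 32 84 5b 07.
Inner input = (K'⊕ipad) ∥ m = 58 ee 31 6d ∥ eb.
Inner hash: even-index sum = 372 mod 256 = 116; odd-index sum = 347 mod 256 = 91 → 74 5b.
Outer input = (K'⊕opad) ∥ inner = 32 84 5b 07 ∥ 74 5b.
Outer hash (tag): even-index sum = 257 mod 256 = 1; odd-index sum = 230 mod 256 = 230 → 01 e6.

01e6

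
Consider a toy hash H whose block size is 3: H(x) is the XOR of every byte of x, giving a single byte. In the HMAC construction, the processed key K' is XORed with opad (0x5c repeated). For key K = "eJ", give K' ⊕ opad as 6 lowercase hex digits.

39165c

Key "eJ" = 65 4a is 2 bytes ≤ B = 3; zero-pad to 3 bytes: K' = 65 4a 00.
XOR each byte with 0x5c: 65⊕5c=39, 4a⊕5c=16, 00⊕5c=5c.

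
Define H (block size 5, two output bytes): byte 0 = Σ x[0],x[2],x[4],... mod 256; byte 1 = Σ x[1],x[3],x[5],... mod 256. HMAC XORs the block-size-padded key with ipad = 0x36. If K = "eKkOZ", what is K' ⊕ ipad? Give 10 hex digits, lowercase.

537d5d796c

Key "eKkOZ" = 65 4b 6b 4f 5a is exactly B = 5 bytes: K' = 65 4b 6b 4f 5a.
XOR each byte with 0x36: 65⊕36=53, 4b⊕36=7d, 6b⊕36=5d, 4f⊕36=79, 5a⊕36=6c.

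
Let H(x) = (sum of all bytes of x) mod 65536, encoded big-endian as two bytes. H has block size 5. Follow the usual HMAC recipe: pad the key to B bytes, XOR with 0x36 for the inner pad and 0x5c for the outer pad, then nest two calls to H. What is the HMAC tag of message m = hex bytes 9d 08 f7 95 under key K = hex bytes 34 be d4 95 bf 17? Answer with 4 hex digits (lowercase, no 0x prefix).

Key hex bytes 34 be d4 95 bf 17 is 6 bytes > B = 5, so hash it first: H(key) = 03 31, then zero-pad to 5 bytes: K' = 03 31 00 00 00.
K' ⊕ ipad = 35 07 36 36 36.  K' ⊕ opad = 5f 6d 5c 5c 5c.
Inner input = (K'⊕ipad) ∥ m = 35 07 36 36 36 ∥ 9d 08 f7 95.
Inner hash: sum = 53+7+54+54+54+157+8+247+149 = 783 → 03 0f.
Outer input = (K'⊕opad) ∥ inner = 5f 6d 5c 5c 5c ∥ 03 0f.
Outer hash (tag): sum = 95+109+92+92+92+3+15 = 498 → 01 f2.

01f2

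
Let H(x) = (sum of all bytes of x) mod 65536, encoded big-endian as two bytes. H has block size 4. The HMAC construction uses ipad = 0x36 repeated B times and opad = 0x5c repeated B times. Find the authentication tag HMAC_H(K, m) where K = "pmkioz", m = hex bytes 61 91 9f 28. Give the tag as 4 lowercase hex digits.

01e4

Key "pmkioz" = 70 6d 6b 69 6f 7a is 6 bytes > B = 4, so hash it first: H(key) = 02 9a, then zero-pad to 4 bytes: K' = 02 9a 00 00.
K' ⊕ ipad = 34 ac 36 36.  K' ⊕ opad = 5e c6 5c 5c.
Inner input = (K'⊕ipad) ∥ m = 34 ac 36 36 ∥ 61 91 9f 28.
Inner hash: sum = 52+172+54+54+97+145+159+40 = 773 → 03 05.
Outer input = (K'⊕opad) ∥ inner = 5e c6 5c 5c ∥ 03 05.
Outer hash (tag): sum = 94+198+92+92+3+5 = 484 → 01 e4.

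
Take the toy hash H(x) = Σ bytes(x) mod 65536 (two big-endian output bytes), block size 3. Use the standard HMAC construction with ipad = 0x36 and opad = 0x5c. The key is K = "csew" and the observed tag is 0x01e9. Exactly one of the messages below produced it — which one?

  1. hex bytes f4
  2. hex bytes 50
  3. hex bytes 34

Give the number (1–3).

2

Key "csew" = 63 73 65 77 is 4 bytes > B = 3, so hash it first: H(key) = 01 b2, then zero-pad to 3 bytes: K' = 01 b2 00.
K' ⊕ ipad = 37 84 36; K' ⊕ opad = 5d ee 5c.
m1: inner = H(37 84 36 f4) = 01 e5; tag = H(5d ee 5c 01 e5) = 028d
m2: inner = H(37 84 36 50) = 01 41; tag = H(5d ee 5c 01 41) = 01e9 ← matches
m3: inner = H(37 84 36 34) = 01 25; tag = H(5d ee 5c 01 25) = 01cd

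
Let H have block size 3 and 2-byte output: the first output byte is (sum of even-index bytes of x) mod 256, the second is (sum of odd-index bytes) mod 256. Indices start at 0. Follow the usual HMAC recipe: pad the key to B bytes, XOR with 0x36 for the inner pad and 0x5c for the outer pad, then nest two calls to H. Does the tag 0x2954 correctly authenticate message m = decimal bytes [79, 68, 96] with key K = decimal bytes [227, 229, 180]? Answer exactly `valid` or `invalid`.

valid

Key decimal bytes [227, 229, 180] = e3 e5 b4 is exactly B = 3 bytes: K' = e3 e5 b4.
K' ⊕ ipad = d5 d3 82; K' ⊕ opad = bf b9 e8.
Inner hash: even-index sum = 411 mod 256 = 155; odd-index sum = 386 mod 256 = 130 → 9b 82.
Outer hash (recomputed tag): even-index sum = 553 mod 256 = 41; odd-index sum = 340 mod 256 = 84 → 29 54.
Recomputed tag = 2954; claimed = 2954 → match.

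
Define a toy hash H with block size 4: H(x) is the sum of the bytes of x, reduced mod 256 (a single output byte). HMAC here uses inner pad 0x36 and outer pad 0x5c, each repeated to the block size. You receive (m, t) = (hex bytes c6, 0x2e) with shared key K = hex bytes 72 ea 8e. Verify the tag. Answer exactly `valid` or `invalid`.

invalid

Key hex bytes 72 ea 8e is 3 bytes ≤ B = 4; zero-pad to 4 bytes: K' = 72 ea 8e 00.
K' ⊕ ipad = 44 dc b8 36; K' ⊕ opad = 2e b6 d2 5c.
Inner hash: sum = 68+220+184+54+198 = 724; mod 256 = 212 → d4.
Outer hash (recomputed tag): sum = 46+182+210+92+212 = 742; mod 256 = 230 → e6.
Recomputed tag = e6; claimed = 2e → mismatch.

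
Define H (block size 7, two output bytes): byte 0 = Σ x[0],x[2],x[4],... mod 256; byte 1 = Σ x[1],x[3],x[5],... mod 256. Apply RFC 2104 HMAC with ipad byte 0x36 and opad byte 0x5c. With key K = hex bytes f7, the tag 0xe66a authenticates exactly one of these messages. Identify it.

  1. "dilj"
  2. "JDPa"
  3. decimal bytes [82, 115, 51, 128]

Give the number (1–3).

Key hex bytes f7 is 1 byte ≤ B = 7; zero-pad to 7 bytes: K' = f7 00 00 00 00 00 00.
K' ⊕ ipad = c1 36 36 36 36 36 36; K' ⊕ opad = ab 5c 5c 5c 5c 5c 5c.
m1: inner = H(c1 36 36 36 36 36 36 64 69 6c 6a) = 36 72; tag = H(ab 5c 5c 5c 5c 5c 5c 36 72) = 314a
m2: inner = H(c1 36 36 36 36 36 36 4a 44 50 61) = 08 3c; tag = H(ab 5c 5c 5c 5c 5c 5c 08 3c) = fb1c
m3: inner = H(c1 36 36 36 36 36 36 52 73 33 80) = 56 27; tag = H(ab 5c 5c 5c 5c 5c 5c 56 27) = e66a ← matches

3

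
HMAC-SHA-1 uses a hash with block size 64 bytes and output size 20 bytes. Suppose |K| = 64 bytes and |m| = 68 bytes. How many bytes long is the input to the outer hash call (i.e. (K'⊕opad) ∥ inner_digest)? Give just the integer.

Key is 64 ≤ 64 bytes, zero-padded: |K'| = 64.
Outer input = (K'⊕opad) ∥ H(inner) → 64 + 20 = 84 bytes.

84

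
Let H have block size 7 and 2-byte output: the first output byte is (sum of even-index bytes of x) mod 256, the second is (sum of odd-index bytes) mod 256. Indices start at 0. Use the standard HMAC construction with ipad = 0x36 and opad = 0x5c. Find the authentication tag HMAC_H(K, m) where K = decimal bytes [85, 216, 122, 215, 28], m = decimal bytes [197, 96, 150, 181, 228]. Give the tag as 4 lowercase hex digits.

Key decimal bytes [85, 216, 122, 215, 28] = 55 d8 7a d7 1c is 5 bytes ≤ B = 7; zero-pad to 7 bytes: K' = 55 d8 7a d7 1c 00 00.
K' ⊕ ipad = 63 ee 4c e1 2a 36 36.  K' ⊕ opad = 09 84 26 8b 40 5c 5c.
Inner input = (K'⊕ipad) ∥ m = 63 ee 4c e1 2a 36 36 ∥ c5 60 96 b5 e4.
Inner hash: even-index sum = 548 mod 256 = 36; odd-index sum = 1092 mod 256 = 68 → 24 44.
Outer input = (K'⊕opad) ∥ inner = 09 84 26 8b 40 5c 5c ∥ 24 44.
Outer hash (tag): even-index sum = 271 mod 256 = 15; odd-index sum = 399 mod 256 = 143 → 0f 8f.

0f8f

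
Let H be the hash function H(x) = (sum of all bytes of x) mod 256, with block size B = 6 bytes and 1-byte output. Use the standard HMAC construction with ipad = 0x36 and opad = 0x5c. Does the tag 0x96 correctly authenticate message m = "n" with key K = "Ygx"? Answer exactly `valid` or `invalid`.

valid

Key "Ygx" = 59 67 78 is 3 bytes ≤ B = 6; zero-pad to 6 bytes: K' = 59 67 78 00 00 00.
K' ⊕ ipad = 6f 51 4e 36 36 36; K' ⊕ opad = 05 3b 24 5c 5c 5c.
Inner hash: sum = 111+81+78+54+54+54+110 = 542; mod 256 = 30 → 1e.
Outer hash (recomputed tag): sum = 5+59+36+92+92+92+30 = 406; mod 256 = 150 → 96.
Recomputed tag = 96; claimed = 96 → match.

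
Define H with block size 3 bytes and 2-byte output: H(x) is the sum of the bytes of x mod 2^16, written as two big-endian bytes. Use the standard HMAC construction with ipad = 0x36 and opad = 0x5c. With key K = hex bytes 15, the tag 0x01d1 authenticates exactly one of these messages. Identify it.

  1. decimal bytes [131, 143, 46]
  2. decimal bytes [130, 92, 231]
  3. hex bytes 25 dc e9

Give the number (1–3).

1

Key hex bytes 15 is 1 byte ≤ B = 3; zero-pad to 3 bytes: K' = 15 00 00.
K' ⊕ ipad = 23 36 36; K' ⊕ opad = 49 5c 5c.
m1: inner = H(23 36 36 83 8f 2e) = 01 cf; tag = H(49 5c 5c 01 cf) = 01d1 ← matches
m2: inner = H(23 36 36 82 5c e7) = 02 54; tag = H(49 5c 5c 02 54) = 0157
m3: inner = H(23 36 36 25 dc e9) = 02 79; tag = H(49 5c 5c 02 79) = 017c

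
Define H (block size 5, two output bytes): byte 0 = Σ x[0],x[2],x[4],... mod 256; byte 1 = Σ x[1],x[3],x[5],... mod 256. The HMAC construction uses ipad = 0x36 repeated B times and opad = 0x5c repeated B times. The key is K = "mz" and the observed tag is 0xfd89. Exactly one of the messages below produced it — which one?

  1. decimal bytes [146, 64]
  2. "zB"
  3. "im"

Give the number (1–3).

Key "mz" = 6d 7a is 2 bytes ≤ B = 5; zero-pad to 5 bytes: K' = 6d 7a 00 00 00.
K' ⊕ ipad = 5b 4c 36 36 36; K' ⊕ opad = 31 26 5c 5c 5c.
m1: inner = H(5b 4c 36 36 36 92 40) = 07 14; tag = H(31 26 5c 5c 5c 07 14) = fd89 ← matches
m2: inner = H(5b 4c 36 36 36 7a 42) = 09 fc; tag = H(31 26 5c 5c 5c 09 fc) = e58b
m3: inner = H(5b 4c 36 36 36 69 6d) = 34 eb; tag = H(31 26 5c 5c 5c 34 eb) = d4b6

1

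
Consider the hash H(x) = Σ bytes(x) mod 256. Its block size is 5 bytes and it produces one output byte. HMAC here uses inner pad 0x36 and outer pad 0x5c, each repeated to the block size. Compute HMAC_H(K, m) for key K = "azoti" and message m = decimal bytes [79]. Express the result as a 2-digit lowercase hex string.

df

Key "azoti" = 61 7a 6f 74 69 is exactly B = 5 bytes: K' = 61 7a 6f 74 69.
K' ⊕ ipad = 57 4c 59 42 5f.  K' ⊕ opad = 3d 26 33 28 35.
Inner input = (K'⊕ipad) ∥ m = 57 4c 59 42 5f ∥ 4f.
Inner hash: sum = 87+76+89+66+95+79 = 492; mod 256 = 236 → ec.
Outer input = (K'⊕opad) ∥ inner = 3d 26 33 28 35 ∥ ec.
Outer hash (tag): sum = 61+38+51+40+53+236 = 479; mod 256 = 223 → df.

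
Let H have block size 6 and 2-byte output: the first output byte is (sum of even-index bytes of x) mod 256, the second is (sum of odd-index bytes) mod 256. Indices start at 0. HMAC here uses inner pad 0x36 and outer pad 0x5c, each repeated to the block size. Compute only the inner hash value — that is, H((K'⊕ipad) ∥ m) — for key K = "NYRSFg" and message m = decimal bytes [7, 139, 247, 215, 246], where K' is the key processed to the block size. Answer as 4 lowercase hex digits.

Key "NYRSFg" = 4e 59 52 53 46 67 is exactly B = 6 bytes: K' = 4e 59 52 53 46 67.
K' ⊕ ipad = 78 6f 64 65 70 51.
Inner input = 78 6f 64 65 70 51 ∥ 07 8b f7 d7 f6.
Inner hash: even-index sum = 832 mod 256 = 64; odd-index sum = 647 mod 256 = 135 → 40 87.

4087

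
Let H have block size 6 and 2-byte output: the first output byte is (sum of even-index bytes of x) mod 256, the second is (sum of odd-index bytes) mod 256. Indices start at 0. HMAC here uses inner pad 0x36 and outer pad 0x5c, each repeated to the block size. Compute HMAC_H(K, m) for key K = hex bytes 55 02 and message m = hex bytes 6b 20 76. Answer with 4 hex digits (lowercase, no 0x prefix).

71d6

Key hex bytes 55 02 is 2 bytes ≤ B = 6; zero-pad to 6 bytes: K' = 55 02 00 00 00 00.
K' ⊕ ipad = 63 34 36 36 36 36.  K' ⊕ opad = 09 5e 5c 5c 5c 5c.
Inner input = (K'⊕ipad) ∥ m = 63 34 36 36 36 36 ∥ 6b 20 76.
Inner hash: even-index sum = 432 mod 256 = 176; odd-index sum = 192 mod 256 = 192 → b0 c0.
Outer input = (K'⊕opad) ∥ inner = 09 5e 5c 5c 5c 5c ∥ b0 c0.
Outer hash (tag): even-index sum = 369 mod 256 = 113; odd-index sum = 470 mod 256 = 214 → 71 d6.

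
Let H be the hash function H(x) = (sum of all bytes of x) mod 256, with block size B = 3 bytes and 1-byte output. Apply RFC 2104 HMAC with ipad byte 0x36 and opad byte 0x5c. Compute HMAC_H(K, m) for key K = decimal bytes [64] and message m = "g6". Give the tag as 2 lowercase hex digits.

53

Key decimal bytes [64] = 40 is 1 byte ≤ B = 3; zero-pad to 3 bytes: K' = 40 00 00.
K' ⊕ ipad = 76 36 36.  K' ⊕ opad = 1c 5c 5c.
Inner input = (K'⊕ipad) ∥ m = 76 36 36 ∥ 67 36.
Inner hash: sum = 118+54+54+103+54 = 383; mod 256 = 127 → 7f.
Outer input = (K'⊕opad) ∥ inner = 1c 5c 5c ∥ 7f.
Outer hash (tag): sum = 28+92+92+127 = 339; mod 256 = 83 → 53.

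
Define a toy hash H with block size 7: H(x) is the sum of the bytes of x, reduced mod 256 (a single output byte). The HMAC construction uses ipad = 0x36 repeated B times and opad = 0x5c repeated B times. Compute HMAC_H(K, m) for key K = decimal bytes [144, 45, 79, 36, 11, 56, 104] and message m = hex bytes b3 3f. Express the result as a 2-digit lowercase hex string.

Key decimal bytes [144, 45, 79, 36, 11, 56, 104] = 90 2d 4f 24 0b 38 68 is exactly B = 7 bytes: K' = 90 2d 4f 24 0b 38 68.
K' ⊕ ipad = a6 1b 79 12 3d 0e 5e.  K' ⊕ opad = cc 71 13 78 57 64 34.
Inner input = (K'⊕ipad) ∥ m = a6 1b 79 12 3d 0e 5e ∥ b3 3f.
Inner hash: sum = 166+27+121+18+61+14+94+179+63 = 743; mod 256 = 231 → e7.
Outer input = (K'⊕opad) ∥ inner = cc 71 13 78 57 64 34 ∥ e7.
Outer hash (tag): sum = 204+113+19+120+87+100+52+231 = 926; mod 256 = 158 → 9e.

9e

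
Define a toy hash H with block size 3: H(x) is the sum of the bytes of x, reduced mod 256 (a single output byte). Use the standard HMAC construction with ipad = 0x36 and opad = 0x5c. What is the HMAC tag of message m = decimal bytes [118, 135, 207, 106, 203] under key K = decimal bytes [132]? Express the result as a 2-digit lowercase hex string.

Key decimal bytes [132] = 84 is 1 byte ≤ B = 3; zero-pad to 3 bytes: K' = 84 00 00.
K' ⊕ ipad = b2 36 36.  K' ⊕ opad = d8 5c 5c.
Inner input = (K'⊕ipad) ∥ m = b2 36 36 ∥ 76 87 cf 6a cb.
Inner hash: sum = 178+54+54+118+135+207+106+203 = 1055; mod 256 = 31 → 1f.
Outer input = (K'⊕opad) ∥ inner = d8 5c 5c ∥ 1f.
Outer hash (tag): sum = 216+92+92+31 = 431; mod 256 = 175 → af.

af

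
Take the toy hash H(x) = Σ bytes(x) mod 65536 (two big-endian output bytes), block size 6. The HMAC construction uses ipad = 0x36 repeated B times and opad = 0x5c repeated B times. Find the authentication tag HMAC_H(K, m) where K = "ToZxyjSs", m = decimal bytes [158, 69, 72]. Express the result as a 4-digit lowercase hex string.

0273

Key "ToZxyjSs" = 54 6f 5a 78 79 6a 53 73 is 8 bytes > B = 6, so hash it first: H(key) = 03 3e, then zero-pad to 6 bytes: K' = 03 3e 00 00 00 00.
K' ⊕ ipad = 35 08 36 36 36 36.  K' ⊕ opad = 5f 62 5c 5c 5c 5c.
Inner input = (K'⊕ipad) ∥ m = 35 08 36 36 36 36 ∥ 9e 45 48.
Inner hash: sum = 53+8+54+54+54+54+158+69+72 = 576 → 02 40.
Outer input = (K'⊕opad) ∥ inner = 5f 62 5c 5c 5c 5c ∥ 02 40.
Outer hash (tag): sum = 95+98+92+92+92+92+2+64 = 627 → 02 73.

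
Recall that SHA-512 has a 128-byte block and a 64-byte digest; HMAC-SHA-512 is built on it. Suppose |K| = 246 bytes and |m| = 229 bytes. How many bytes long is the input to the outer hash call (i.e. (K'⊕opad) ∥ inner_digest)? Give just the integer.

Key is 246 > 128 bytes, so it is hashed to 64 bytes then zero-padded to 128: |K'| = 128.
Outer input = (K'⊕opad) ∥ H(inner) → 128 + 64 = 192 bytes.

192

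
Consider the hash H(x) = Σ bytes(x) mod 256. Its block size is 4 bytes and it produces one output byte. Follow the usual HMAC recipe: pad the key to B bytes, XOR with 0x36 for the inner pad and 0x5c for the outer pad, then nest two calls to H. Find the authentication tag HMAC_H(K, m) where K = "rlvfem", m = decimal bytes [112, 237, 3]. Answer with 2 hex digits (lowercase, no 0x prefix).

Key "rlvfem" = 72 6c 76 66 65 6d is 6 bytes > B = 4, so hash it first: H(key) = 8c, then zero-pad to 4 bytes: K' = 8c 00 00 00.
K' ⊕ ipad = ba 36 36 36.  K' ⊕ opad = d0 5c 5c 5c.
Inner input = (K'⊕ipad) ∥ m = ba 36 36 36 ∥ 70 ed 03.
Inner hash: sum = 186+54+54+54+112+237+3 = 700; mod 256 = 188 → bc.
Outer input = (K'⊕opad) ∥ inner = d0 5c 5c 5c ∥ bc.
Outer hash (tag): sum = 208+92+92+92+188 = 672; mod 256 = 160 → a0.

a0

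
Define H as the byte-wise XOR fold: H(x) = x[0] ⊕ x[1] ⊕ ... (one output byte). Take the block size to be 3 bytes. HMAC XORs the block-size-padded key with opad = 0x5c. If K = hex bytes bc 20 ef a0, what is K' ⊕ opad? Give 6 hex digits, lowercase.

8f5c5c

Key hex bytes bc 20 ef a0 is 4 bytes > B = 3, so hash it first: H(key) = d3, then zero-pad to 3 bytes: K' = d3 00 00.
XOR each byte with 0x5c: d3⊕5c=8f, 00⊕5c=5c, 00⊕5c=5c.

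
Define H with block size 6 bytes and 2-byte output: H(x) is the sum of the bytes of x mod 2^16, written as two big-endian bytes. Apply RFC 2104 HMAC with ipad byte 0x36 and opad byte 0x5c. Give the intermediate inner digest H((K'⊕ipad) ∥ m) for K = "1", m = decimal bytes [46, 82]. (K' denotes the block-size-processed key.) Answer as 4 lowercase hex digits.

Key "1" = 31 is 1 byte ≤ B = 6; zero-pad to 6 bytes: K' = 31 00 00 00 00 00.
K' ⊕ ipad = 07 36 36 36 36 36.
Inner input = 07 36 36 36 36 36 ∥ 2e 52.
Inner hash: sum = 7+54+54+54+54+54+46+82 = 405 → 01 95.

0195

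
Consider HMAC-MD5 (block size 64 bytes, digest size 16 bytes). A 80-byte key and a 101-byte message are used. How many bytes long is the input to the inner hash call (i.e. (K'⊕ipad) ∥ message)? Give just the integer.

165

Key is 80 > 64 bytes, so it is hashed to 16 bytes then zero-padded to 64: |K'| = 64.
Inner input = (K'⊕ipad) ∥ m → 64 + 101 = 165 bytes.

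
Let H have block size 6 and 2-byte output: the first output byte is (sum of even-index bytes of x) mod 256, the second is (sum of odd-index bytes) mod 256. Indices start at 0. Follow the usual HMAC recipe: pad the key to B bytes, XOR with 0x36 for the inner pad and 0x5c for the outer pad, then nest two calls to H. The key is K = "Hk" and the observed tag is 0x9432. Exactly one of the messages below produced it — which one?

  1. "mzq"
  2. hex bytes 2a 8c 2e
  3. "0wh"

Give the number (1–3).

1

Key "Hk" = 48 6b is 2 bytes ≤ B = 6; zero-pad to 6 bytes: K' = 48 6b 00 00 00 00.
K' ⊕ ipad = 7e 5d 36 36 36 36; K' ⊕ opad = 14 37 5c 5c 5c 5c.
m1: inner = H(7e 5d 36 36 36 36 6d 7a 71) = c8 43; tag = H(14 37 5c 5c 5c 5c c8 43) = 9432 ← matches
m2: inner = H(7e 5d 36 36 36 36 2a 8c 2e) = 42 55; tag = H(14 37 5c 5c 5c 5c 42 55) = 0e44
m3: inner = H(7e 5d 36 36 36 36 30 77 68) = 82 40; tag = H(14 37 5c 5c 5c 5c 82 40) = 4e2f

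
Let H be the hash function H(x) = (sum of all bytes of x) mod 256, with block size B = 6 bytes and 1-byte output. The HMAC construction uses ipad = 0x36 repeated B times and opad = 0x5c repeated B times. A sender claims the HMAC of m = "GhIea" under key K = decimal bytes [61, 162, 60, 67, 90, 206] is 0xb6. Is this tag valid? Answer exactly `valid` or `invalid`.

Key decimal bytes [61, 162, 60, 67, 90, 206] = 3d a2 3c 43 5a ce is exactly B = 6 bytes: K' = 3d a2 3c 43 5a ce.
K' ⊕ ipad = 0b 94 0a 75 6c f8; K' ⊕ opad = 61 fe 60 1f 06 92.
Inner hash: sum = 11+148+10+117+108+248+71+104+73+101+97 = 1088; mod 256 = 64 → 40.
Outer hash (recomputed tag): sum = 97+254+96+31+6+146+64 = 694; mod 256 = 182 → b6.
Recomputed tag = b6; claimed = b6 → match.

valid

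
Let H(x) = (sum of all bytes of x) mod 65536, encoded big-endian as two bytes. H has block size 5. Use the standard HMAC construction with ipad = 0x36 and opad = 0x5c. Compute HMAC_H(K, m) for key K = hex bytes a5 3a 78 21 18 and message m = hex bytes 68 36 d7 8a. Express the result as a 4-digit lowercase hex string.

Key hex bytes a5 3a 78 21 18 is exactly B = 5 bytes: K' = a5 3a 78 21 18.
K' ⊕ ipad = 93 0c 4e 17 2e.  K' ⊕ opad = f9 66 24 7d 44.
Inner input = (K'⊕ipad) ∥ m = 93 0c 4e 17 2e ∥ 68 36 d7 8a.
Inner hash: sum = 147+12+78+23+46+104+54+215+138 = 817 → 03 31.
Outer input = (K'⊕opad) ∥ inner = f9 66 24 7d 44 ∥ 03 31.
Outer hash (tag): sum = 249+102+36+125+68+3+49 = 632 → 02 78.

0278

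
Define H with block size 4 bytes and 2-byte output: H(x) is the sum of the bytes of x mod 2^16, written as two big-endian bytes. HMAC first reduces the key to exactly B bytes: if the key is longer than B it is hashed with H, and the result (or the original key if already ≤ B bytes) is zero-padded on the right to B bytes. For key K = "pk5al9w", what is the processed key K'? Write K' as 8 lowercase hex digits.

028d0000

|K| = 7 > B = 4, so first hash the key.
H(K): sum = 112+107+53+97+108+57+119 = 653 → 02 8d.
Zero-pad H(K) = 02 8d to 4 bytes: K' = 02 8d 00 00.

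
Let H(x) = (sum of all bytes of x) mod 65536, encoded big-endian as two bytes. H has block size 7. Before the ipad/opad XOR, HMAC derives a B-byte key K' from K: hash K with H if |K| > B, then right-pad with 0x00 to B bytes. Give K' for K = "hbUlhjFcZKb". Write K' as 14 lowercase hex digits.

|K| = 11 > B = 7, so first hash the key.
H(K): sum = 104+98+85+108+104+106+70+99+90+75+98 = 1037 → 04 0d.
Zero-pad H(K) = 04 0d to 7 bytes: K' = 04 0d 00 00 00 00 00.

040d0000000000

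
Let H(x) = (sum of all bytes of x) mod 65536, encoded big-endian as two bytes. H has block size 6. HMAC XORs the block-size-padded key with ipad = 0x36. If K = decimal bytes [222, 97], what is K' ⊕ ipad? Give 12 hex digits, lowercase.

Key decimal bytes [222, 97] = de 61 is 2 bytes ≤ B = 6; zero-pad to 6 bytes: K' = de 61 00 00 00 00.
XOR each byte with 0x36: de⊕36=e8, 61⊕36=57, 00⊕36=36, 00⊕36=36, 00⊕36=36, 00⊕36=36.

e85736363636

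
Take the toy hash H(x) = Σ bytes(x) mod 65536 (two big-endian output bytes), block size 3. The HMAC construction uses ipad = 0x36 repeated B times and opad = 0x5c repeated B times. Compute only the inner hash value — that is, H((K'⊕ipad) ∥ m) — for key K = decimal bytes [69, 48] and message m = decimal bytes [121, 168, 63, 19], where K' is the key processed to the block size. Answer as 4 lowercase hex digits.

Key decimal bytes [69, 48] = 45 30 is 2 bytes ≤ B = 3; zero-pad to 3 bytes: K' = 45 30 00.
K' ⊕ ipad = 73 06 36.
Inner input = 73 06 36 ∥ 79 a8 3f 13.
Inner hash: sum = 115+6+54+121+168+63+19 = 546 → 02 22.

0222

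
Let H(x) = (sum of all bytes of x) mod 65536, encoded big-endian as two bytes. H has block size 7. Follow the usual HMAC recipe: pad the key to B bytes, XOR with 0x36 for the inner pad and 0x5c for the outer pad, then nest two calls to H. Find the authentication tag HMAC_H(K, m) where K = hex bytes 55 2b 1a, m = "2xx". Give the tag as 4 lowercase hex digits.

02de

Key hex bytes 55 2b 1a is 3 bytes ≤ B = 7; zero-pad to 7 bytes: K' = 55 2b 1a 00 00 00 00.
K' ⊕ ipad = 63 1d 2c 36 36 36 36.  K' ⊕ opad = 09 77 46 5c 5c 5c 5c.
Inner input = (K'⊕ipad) ∥ m = 63 1d 2c 36 36 36 36 ∥ 32 78 78.
Inner hash: sum = 99+29+44+54+54+54+54+50+120+120 = 678 → 02 a6.
Outer input = (K'⊕opad) ∥ inner = 09 77 46 5c 5c 5c 5c ∥ 02 a6.
Outer hash (tag): sum = 9+119+70+92+92+92+92+2+166 = 734 → 02 de.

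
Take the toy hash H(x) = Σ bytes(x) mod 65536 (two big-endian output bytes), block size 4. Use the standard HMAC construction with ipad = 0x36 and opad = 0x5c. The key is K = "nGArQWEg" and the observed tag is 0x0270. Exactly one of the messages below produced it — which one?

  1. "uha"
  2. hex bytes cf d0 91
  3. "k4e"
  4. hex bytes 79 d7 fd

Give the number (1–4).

4

Key "nGArQWEg" = 6e 47 41 72 51 57 45 67 is 8 bytes > B = 4, so hash it first: H(key) = 02 bc, then zero-pad to 4 bytes: K' = 02 bc 00 00.
K' ⊕ ipad = 34 8a 36 36; K' ⊕ opad = 5e e0 5c 5c.
m1: inner = H(34 8a 36 36 75 68 61) = 02 68; tag = H(5e e0 5c 5c 02 68) = 0260
m2: inner = H(34 8a 36 36 cf d0 91) = 03 5a; tag = H(5e e0 5c 5c 03 5a) = 0253
m3: inner = H(34 8a 36 36 6b 34 65) = 02 2e; tag = H(5e e0 5c 5c 02 2e) = 0226
m4: inner = H(34 8a 36 36 79 d7 fd) = 03 77; tag = H(5e e0 5c 5c 03 77) = 0270 ← matches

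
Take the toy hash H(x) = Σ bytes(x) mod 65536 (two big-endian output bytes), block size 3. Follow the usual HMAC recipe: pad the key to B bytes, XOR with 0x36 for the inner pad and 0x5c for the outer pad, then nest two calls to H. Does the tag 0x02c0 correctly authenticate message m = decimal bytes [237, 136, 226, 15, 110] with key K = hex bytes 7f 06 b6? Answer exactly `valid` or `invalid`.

invalid

Key hex bytes 7f 06 b6 is exactly B = 3 bytes: K' = 7f 06 b6.
K' ⊕ ipad = 49 30 80; K' ⊕ opad = 23 5a ea.
Inner hash: sum = 73+48+128+237+136+226+15+110 = 973 → 03 cd.
Outer hash (recomputed tag): sum = 35+90+234+3+205 = 567 → 02 37.
Recomputed tag = 0237; claimed = 02c0 → mismatch.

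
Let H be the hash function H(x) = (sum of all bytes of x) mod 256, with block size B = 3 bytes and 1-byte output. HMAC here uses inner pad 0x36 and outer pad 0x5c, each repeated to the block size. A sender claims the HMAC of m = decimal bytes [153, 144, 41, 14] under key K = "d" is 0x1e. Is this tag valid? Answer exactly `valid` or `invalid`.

Key "d" = 64 is 1 byte ≤ B = 3; zero-pad to 3 bytes: K' = 64 00 00.
K' ⊕ ipad = 52 36 36; K' ⊕ opad = 38 5c 5c.
Inner hash: sum = 82+54+54+153+144+41+14 = 542; mod 256 = 30 → 1e.
Outer hash (recomputed tag): sum = 56+92+92+30 = 270; mod 256 = 14 → 0e.
Recomputed tag = 0e; claimed = 1e → mismatch.

invalid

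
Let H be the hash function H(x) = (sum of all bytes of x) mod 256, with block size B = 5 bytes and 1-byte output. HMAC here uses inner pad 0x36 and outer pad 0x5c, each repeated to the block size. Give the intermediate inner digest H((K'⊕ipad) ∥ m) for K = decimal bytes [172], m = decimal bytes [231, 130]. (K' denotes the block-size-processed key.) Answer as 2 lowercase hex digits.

Key decimal bytes [172] = ac is 1 byte ≤ B = 5; zero-pad to 5 bytes: K' = ac 00 00 00 00.
K' ⊕ ipad = 9a 36 36 36 36.
Inner input = 9a 36 36 36 36 ∥ e7 82.
Inner hash: sum = 154+54+54+54+54+231+130 = 731; mod 256 = 219 → db.

db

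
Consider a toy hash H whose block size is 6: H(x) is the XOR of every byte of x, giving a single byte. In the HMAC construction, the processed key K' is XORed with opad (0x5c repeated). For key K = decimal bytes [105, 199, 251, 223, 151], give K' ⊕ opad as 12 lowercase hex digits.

359ba783cb5c

Key decimal bytes [105, 199, 251, 223, 151] = 69 c7 fb df 97 is 5 bytes ≤ B = 6; zero-pad to 6 bytes: K' = 69 c7 fb df 97 00.
XOR each byte with 0x5c: 69⊕5c=35, c7⊕5c=9b, fb⊕5c=a7, df⊕5c=83, 97⊕5c=cb, 00⊕5c=5c.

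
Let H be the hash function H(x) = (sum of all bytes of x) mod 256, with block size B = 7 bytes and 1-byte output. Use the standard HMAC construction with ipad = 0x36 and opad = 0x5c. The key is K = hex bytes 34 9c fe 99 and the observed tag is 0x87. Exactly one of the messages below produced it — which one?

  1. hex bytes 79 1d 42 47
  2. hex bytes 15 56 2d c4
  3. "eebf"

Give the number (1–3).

1

Key hex bytes 34 9c fe 99 is 4 bytes ≤ B = 7; zero-pad to 7 bytes: K' = 34 9c fe 99 00 00 00.
K' ⊕ ipad = 02 aa c8 af 36 36 36; K' ⊕ opad = 68 c0 a2 c5 5c 5c 5c.
m1: inner = H(02 aa c8 af 36 36 36 79 1d 42 47) = e4; tag = H(68 c0 a2 c5 5c 5c 5c e4) = 87 ← matches
m2: inner = H(02 aa c8 af 36 36 36 15 56 2d c4) = 21; tag = H(68 c0 a2 c5 5c 5c 5c 21) = c4
m3: inner = H(02 aa c8 af 36 36 36 65 65 62 66) = 57; tag = H(68 c0 a2 c5 5c 5c 5c 57) = fa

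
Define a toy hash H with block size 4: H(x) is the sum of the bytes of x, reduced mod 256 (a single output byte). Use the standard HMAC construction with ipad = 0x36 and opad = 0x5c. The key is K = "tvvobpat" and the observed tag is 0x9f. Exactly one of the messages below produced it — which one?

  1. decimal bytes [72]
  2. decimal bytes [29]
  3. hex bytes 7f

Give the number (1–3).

3

Key "tvvobpat" = 74 76 76 6f 62 70 61 74 is 8 bytes > B = 4, so hash it first: H(key) = 76, then zero-pad to 4 bytes: K' = 76 00 00 00.
K' ⊕ ipad = 40 36 36 36; K' ⊕ opad = 2a 5c 5c 5c.
m1: inner = H(40 36 36 36 48) = 2a; tag = H(2a 5c 5c 5c 2a) = 68
m2: inner = H(40 36 36 36 1d) = ff; tag = H(2a 5c 5c 5c ff) = 3d
m3: inner = H(40 36 36 36 7f) = 61; tag = H(2a 5c 5c 5c 61) = 9f ← matches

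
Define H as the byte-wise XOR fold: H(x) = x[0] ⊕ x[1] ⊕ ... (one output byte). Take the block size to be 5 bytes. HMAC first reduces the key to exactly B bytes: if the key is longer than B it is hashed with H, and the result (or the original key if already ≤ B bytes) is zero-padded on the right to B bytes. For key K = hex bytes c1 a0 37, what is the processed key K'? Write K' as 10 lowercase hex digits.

Key hex bytes c1 a0 37 is 3 bytes ≤ B = 5; zero-pad to 5 bytes: K' = c1 a0 37 00 00.

c1a0370000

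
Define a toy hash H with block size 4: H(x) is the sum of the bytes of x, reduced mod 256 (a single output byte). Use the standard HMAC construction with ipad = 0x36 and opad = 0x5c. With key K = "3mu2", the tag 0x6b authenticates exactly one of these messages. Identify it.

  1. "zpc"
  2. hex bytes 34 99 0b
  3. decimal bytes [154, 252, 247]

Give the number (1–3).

3

Key "3mu2" = 33 6d 75 32 is exactly B = 4 bytes: K' = 33 6d 75 32.
K' ⊕ ipad = 05 5b 43 04; K' ⊕ opad = 6f 31 29 6e.
m1: inner = H(05 5b 43 04 7a 70 63) = f4; tag = H(6f 31 29 6e f4) = 2b
m2: inner = H(05 5b 43 04 34 99 0b) = 7f; tag = H(6f 31 29 6e 7f) = b6
m3: inner = H(05 5b 43 04 9a fc f7) = 34; tag = H(6f 31 29 6e 34) = 6b ← matches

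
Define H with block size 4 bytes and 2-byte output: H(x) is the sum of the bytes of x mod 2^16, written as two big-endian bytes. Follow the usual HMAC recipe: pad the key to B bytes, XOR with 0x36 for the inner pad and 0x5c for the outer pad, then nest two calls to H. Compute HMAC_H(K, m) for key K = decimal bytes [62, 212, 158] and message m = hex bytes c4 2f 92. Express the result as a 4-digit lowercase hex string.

0258

Key decimal bytes [62, 212, 158] = 3e d4 9e is 3 bytes ≤ B = 4; zero-pad to 4 bytes: K' = 3e d4 9e 00.
K' ⊕ ipad = 08 e2 a8 36.  K' ⊕ opad = 62 88 c2 5c.
Inner input = (K'⊕ipad) ∥ m = 08 e2 a8 36 ∥ c4 2f 92.
Inner hash: sum = 8+226+168+54+196+47+146 = 845 → 03 4d.
Outer input = (K'⊕opad) ∥ inner = 62 88 c2 5c ∥ 03 4d.
Outer hash (tag): sum = 98+136+194+92+3+77 = 600 → 02 58.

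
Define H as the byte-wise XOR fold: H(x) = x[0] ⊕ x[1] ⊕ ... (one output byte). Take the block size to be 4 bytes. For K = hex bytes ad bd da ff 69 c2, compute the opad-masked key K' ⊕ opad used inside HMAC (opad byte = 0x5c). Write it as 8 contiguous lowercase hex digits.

c25c5c5c

Key hex bytes ad bd da ff 69 c2 is 6 bytes > B = 4, so hash it first: H(key) = 9e, then zero-pad to 4 bytes: K' = 9e 00 00 00.
XOR each byte with 0x5c: 9e⊕5c=c2, 00⊕5c=5c, 00⊕5c=5c, 00⊕5c=5c.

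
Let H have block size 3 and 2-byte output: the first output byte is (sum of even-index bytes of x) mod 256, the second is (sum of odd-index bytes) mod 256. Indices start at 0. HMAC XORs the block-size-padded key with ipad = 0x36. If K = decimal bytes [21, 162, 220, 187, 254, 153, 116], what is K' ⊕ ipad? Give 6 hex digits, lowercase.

55c036

Key decimal bytes [21, 162, 220, 187, 254, 153, 116] = 15 a2 dc bb fe 99 74 is 7 bytes > B = 3, so hash it first: H(key) = 63 f6, then zero-pad to 3 bytes: K' = 63 f6 00.
XOR each byte with 0x36: 63⊕36=55, f6⊕36=c0, 00⊕36=36.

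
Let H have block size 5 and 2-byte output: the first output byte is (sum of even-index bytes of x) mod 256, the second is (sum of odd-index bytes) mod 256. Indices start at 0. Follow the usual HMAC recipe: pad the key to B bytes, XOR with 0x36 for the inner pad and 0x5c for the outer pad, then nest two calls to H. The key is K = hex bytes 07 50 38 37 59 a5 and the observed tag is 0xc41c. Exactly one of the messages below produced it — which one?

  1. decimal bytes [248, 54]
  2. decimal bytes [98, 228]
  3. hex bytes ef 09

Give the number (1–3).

Key hex bytes 07 50 38 37 59 a5 is 6 bytes > B = 5, so hash it first: H(key) = 98 2c, then zero-pad to 5 bytes: K' = 98 2c 00 00 00.
K' ⊕ ipad = ae 1a 36 36 36; K' ⊕ opad = c4 70 5c 5c 5c.
m1: inner = H(ae 1a 36 36 36 f8 36) = 50 48; tag = H(c4 70 5c 5c 5c 50 48) = c41c ← matches
m2: inner = H(ae 1a 36 36 36 62 e4) = fe b2; tag = H(c4 70 5c 5c 5c fe b2) = 2eca
m3: inner = H(ae 1a 36 36 36 ef 09) = 23 3f; tag = H(c4 70 5c 5c 5c 23 3f) = bbef

1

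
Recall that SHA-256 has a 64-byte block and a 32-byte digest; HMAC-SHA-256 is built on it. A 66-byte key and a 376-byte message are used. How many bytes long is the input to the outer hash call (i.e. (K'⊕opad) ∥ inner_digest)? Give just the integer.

Key is 66 > 64 bytes, so it is hashed to 32 bytes then zero-padded to 64: |K'| = 64.
Outer input = (K'⊕opad) ∥ H(inner) → 64 + 32 = 96 bytes.

96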